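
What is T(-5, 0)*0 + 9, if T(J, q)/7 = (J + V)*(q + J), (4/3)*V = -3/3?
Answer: 9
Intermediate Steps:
V = -3/4 (V = 3*(-3/3)/4 = 3*(-3*1/3)/4 = (3/4)*(-1) = -3/4 ≈ -0.75000)
T(J, q) = 7*(-3/4 + J)*(J + q) (T(J, q) = 7*((J - 3/4)*(q + J)) = 7*((-3/4 + J)*(J + q)) = 7*(-3/4 + J)*(J + q))
T(-5, 0)*0 + 9 = (7*(-5)**2 - 21/4*(-5) - 21/4*0 + 7*(-5)*0)*0 + 9 = (7*25 + 105/4 + 0 + 0)*0 + 9 = (175 + 105/4 + 0 + 0)*0 + 9 = (805/4)*0 + 9 = 0 + 9 = 9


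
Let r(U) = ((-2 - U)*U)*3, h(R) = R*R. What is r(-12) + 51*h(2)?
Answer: -156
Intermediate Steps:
h(R) = R²
r(U) = 3*U*(-2 - U) (r(U) = (U*(-2 - U))*3 = 3*U*(-2 - U))
r(-12) + 51*h(2) = -3*(-12)*(2 - 12) + 51*2² = -3*(-12)*(-10) + 51*4 = -360 + 204 = -156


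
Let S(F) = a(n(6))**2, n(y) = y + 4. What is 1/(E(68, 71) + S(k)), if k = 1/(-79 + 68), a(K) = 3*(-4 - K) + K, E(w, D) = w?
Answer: 1/1092 ≈ 0.00091575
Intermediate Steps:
n(y) = 4 + y
a(K) = -12 - 2*K (a(K) = (-12 - 3*K) + K = -12 - 2*K)
k = -1/11 (k = 1/(-11) = -1/11 ≈ -0.090909)
S(F) = 1024 (S(F) = (-12 - 2*(4 + 6))**2 = (-12 - 2*10)**2 = (-12 - 20)**2 = (-32)**2 = 1024)
1/(E(68, 71) + S(k)) = 1/(68 + 1024) = 1/1092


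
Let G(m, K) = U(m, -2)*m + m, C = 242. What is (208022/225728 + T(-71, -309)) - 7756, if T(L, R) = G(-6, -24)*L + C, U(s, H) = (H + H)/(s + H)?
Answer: -775835989/112864 ≈ -6874.1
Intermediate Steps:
U(s, H) = 2*H/(H + s) (U(s, H) = (2*H)/(H + s) = 2*H/(H + s))
G(m, K) = m - 4*m/(-2 + m) (G(m, K) = (2*(-2)/(-2 + m))*m + m = (-4/(-2 + m))*m + m = -4*m/(-2 + m) + m = m - 4*m/(-2 + m))
T(L, R) = 242 - 9*L (T(L, R) = (-6*(-6 - 6)/(-2 - 6))*L + 242 = (-6*(-12)/(-8))*L + 242 = (-6*(-1/8)*(-12))*L + 242 = -9*L + 242 = 242 - 9*L)
(208022/225728 + T(-71, -309)) - 7756 = (208022/225728 + (242 - 9*(-71))) - 7756 = (208022*(1/225728) + (242 + 639)) - 7756 = (104011/112864 + 881) - 7756 = 99537195/112864 - 7756 = -775835989/112864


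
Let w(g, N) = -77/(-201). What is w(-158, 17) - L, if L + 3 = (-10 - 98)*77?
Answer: 1672196/201 ≈ 8319.4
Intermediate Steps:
w(g, N) = 77/201 (w(g, N) = -77*(-1/201) = 77/201)
L = -8319 (L = -3 + (-10 - 98)*77 = -3 - 108*77 = -3 - 8316 = -8319)
w(-158, 17) - L = 77/201 - 1*(-8319) = 77/201 + 8319 = 1672196/201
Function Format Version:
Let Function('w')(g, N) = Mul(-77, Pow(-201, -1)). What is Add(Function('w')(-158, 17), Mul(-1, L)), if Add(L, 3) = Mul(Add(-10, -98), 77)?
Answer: Rational(1672196, 201) ≈ 8319.4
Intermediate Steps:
Function('w')(g, N) = Rational(77, 201) (Function('w')(g, N) = Mul(-77, Rational(-1, 201)) = Rational(77, 201))
L = -8319 (L = Add(-3, Mul(Add(-10, -98), 77)) = Add(-3, Mul(-108, 77)) = Add(-3, -8316) = -8319)
Add(Function('w')(-158, 17), Mul(-1, L)) = Add(Rational(77, 201), Mul(-1, -8319)) = Add(Rational(77, 201), 8319) = Rational(1672196, 201)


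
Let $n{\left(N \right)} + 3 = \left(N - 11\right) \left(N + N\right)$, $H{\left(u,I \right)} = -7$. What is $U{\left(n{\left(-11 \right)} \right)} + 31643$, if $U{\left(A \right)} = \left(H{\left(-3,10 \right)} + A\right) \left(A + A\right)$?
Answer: $487631$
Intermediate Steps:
$n{\left(N \right)} = -3 + 2 N \left(-11 + N\right)$ ($n{\left(N \right)} = -3 + \left(N - 11\right) \left(N + N\right) = -3 + \left(-11 + N\right) 2 N = -3 + 2 N \left(-11 + N\right)$)
$U{\left(A \right)} = 2 A \left(-7 + A\right)$ ($U{\left(A \right)} = \left(-7 + A\right) \left(A + A\right) = \left(-7 + A\right) 2 A = 2 A \left(-7 + A\right)$)
$U{\left(n{\left(-11 \right)} \right)} + 31643 = 2 \left(-3 - -242 + 2 \left(-11\right)^{2}\right) \left(-7 - \left(-239 - 242\right)\right) + 31643 = 2 \left(-3 + 242 + 2 \cdot 121\right) \left(-7 + \left(-3 + 242 + 2 \cdot 121\right)\right) + 31643 = 2 \left(-3 + 242 + 242\right) \left(-7 + \left(-3 + 242 + 242\right)\right) + 31643 = 2 \cdot 481 \left(-7 + 481\right) + 31643 = 2 \cdot 481 \cdot 474 + 31643 = 455988 + 31643 = 487631$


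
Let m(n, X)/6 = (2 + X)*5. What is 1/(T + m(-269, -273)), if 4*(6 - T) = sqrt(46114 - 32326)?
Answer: -10832/87998019 + 2*sqrt(383)/87998019 ≈ -0.00012265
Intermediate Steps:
T = 6 - 3*sqrt(383)/2 (T = 6 - sqrt(46114 - 32326)/4 = 6 - 3*sqrt(383)/2 ≈ -23.356)
m(n, X) = 60 + 30*X (m(n, X) = 6*((2 + X)*5) = 6*(10 + 5*X) = 60 + 30*X)
1/(T + m(-269, -273)) = 1/((6 - 3*sqrt(383)/2) + (60 + 30*(-273))) = 1/((6 - 3*sqrt(383)/2) + (60 - 8190)) = 1/((6 - 3*sqrt(383)/2) - 8130) = 1/(-8124 - 3*sqrt(383)/2)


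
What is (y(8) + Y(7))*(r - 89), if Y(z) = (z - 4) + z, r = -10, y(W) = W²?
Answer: -7326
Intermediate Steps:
Y(z) = -4 + 2*z (Y(z) = (-4 + z) + z = -4 + 2*z)
(y(8) + Y(7))*(r - 89) = (8² + (-4 + 2*7))*(-10 - 89) = (64 + (-4 + 14))*(-99) = (64 + 10)*(-99) = 74*(-99) = -7326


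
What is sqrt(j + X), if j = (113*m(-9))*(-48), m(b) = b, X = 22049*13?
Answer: sqrt(335453) ≈ 579.18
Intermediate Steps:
X = 286637
j = 48816 (j = (113*(-9))*(-48) = -1017*(-48) = 48816)
sqrt(j + X) = sqrt(48816 + 286637) = sqrt(335453)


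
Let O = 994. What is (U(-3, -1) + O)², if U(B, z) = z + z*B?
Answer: 992016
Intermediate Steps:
U(B, z) = z + B*z
(U(-3, -1) + O)² = (-(1 - 3) + 994)² = (-1*(-2) + 994)² = (2 + 994)² = 996² = 992016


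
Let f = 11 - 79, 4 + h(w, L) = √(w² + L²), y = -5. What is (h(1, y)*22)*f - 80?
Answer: 5904 - 1496*√26 ≈ -1724.1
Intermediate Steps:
h(w, L) = -4 + √(L² + w²) (h(w, L) = -4 + √(w² + L²) = -4 + √(L² + w²))
f = -68
(h(1, y)*22)*f - 80 = ((-4 + √((-5)² + 1²))*22)*(-68) - 80 = ((-4 + √(25 + 1))*22)*(-68) - 80 = ((-4 + √26)*22)*(-68) - 80 = (-88 + 22*√26)*(-68) - 80 = (5984 - 1496*√26) - 80 = 5904 - 1496*√26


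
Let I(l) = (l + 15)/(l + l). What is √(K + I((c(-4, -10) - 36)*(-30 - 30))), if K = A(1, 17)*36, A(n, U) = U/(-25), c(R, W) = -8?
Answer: I*√4641978/440 ≈ 4.8966*I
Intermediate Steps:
A(n, U) = -U/25 (A(n, U) = U*(-1/25) = -U/25)
K = -612/25 (K = -1/25*17*36 = -17/25*36 = -612/25 ≈ -24.480)
I(l) = (15 + l)/(2*l) (I(l) = (15 + l)/((2*l)) = (15 + l)*(1/(2*l)) = (15 + l)/(2*l))
√(K + I((c(-4, -10) - 36)*(-30 - 30))) = √(-612/25 + (15 + (-8 - 36)*(-30 - 30))/(2*(((-8 - 36)*(-30 - 30))))) = √(-612/25 + (15 - 44*(-60))/(2*((-44*(-60))))) = √(-612/25 + (½)*(15 + 2640)/2640) = √(-612/25 + (½)*(1/2640)*2655) = √(-612/25 + 177/352) = √(-210999/8800) = I*√4641978/440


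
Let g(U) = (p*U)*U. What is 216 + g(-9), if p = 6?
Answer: 702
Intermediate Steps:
g(U) = 6*U² (g(U) = (6*U)*U = 6*U²)
216 + g(-9) = 216 + 6*(-9)² = 216 + 6*81 = 216 + 486 = 702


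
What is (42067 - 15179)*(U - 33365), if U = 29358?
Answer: -107740216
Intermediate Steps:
(42067 - 15179)*(U - 33365) = (42067 - 15179)*(29358 - 33365) = 26888*(-4007) = -107740216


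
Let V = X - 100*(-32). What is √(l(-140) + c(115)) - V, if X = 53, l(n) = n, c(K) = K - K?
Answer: -3253 + 2*I*√35 ≈ -3253.0 + 11.832*I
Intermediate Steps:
c(K) = 0
V = 3253 (V = 53 - 100*(-32) = 53 + 3200 = 3253)
√(l(-140) + c(115)) - V = √(-140 + 0) - 1*3253 = √(-140) - 3253 = 2*I*√35 - 3253 = -3253 + 2*I*√35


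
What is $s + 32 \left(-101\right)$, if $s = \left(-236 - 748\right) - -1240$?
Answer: $-2976$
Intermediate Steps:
$s = 256$ ($s = -984 + 1240 = 256$)
$s + 32 \left(-101\right) = 256 + 32 \left(-101\right) = 256 - 3232 = -2976$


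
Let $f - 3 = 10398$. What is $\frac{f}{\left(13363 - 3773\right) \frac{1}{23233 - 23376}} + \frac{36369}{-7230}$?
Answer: $- \frac{37007562}{231119} \approx -160.12$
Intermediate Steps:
$f = 10401$ ($f = 3 + 10398 = 10401$)
$\frac{f}{\left(13363 - 3773\right) \frac{1}{23233 - 23376}} + \frac{36369}{-7230} = \frac{10401}{\left(13363 - 3773\right) \frac{1}{23233 - 23376}} + \frac{36369}{-7230} = \frac{10401}{9590 \frac{1}{-143}} + 36369 \left(- \frac{1}{7230}\right) = \frac{10401}{9590 \left(- \frac{1}{143}\right)} - \frac{12123}{2410} = \frac{10401}{- \frac{9590}{143}} - \frac{12123}{2410} = 10401 \left(- \frac{143}{9590}\right) - \frac{12123}{2410} = - \frac{1487343}{9590} - \frac{12123}{2410} = - \frac{37007562}{231119}$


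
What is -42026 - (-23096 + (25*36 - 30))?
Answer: -19800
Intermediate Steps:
-42026 - (-23096 + (25*36 - 30)) = -42026 - (-23096 + (900 - 30)) = -42026 - (-23096 + 870) = -42026 - 1*(-22226) = -42026 + 22226 = -19800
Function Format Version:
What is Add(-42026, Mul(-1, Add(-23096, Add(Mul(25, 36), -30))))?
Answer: -19800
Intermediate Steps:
Add(-42026, Mul(-1, Add(-23096, Add(Mul(25, 36), -30)))) = Add(-42026, Mul(-1, Add(-23096, Add(900, -30)))) = Add(-42026, Mul(-1, Add(-23096, 870))) = Add(-42026, Mul(-1, -22226)) = Add(-42026, 22226) = -19800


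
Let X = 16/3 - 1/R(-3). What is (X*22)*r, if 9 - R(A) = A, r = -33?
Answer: -7623/2 ≈ -3811.5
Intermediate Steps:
R(A) = 9 - A
X = 21/4 (X = 16/3 - 1/(9 - 1*(-3)) = 16*(1/3) - 1/(9 + 3) = 16/3 - 1/12 = 21/4 ≈ 5.2500)
(X*22)*r = ((21/4)*22)*(-33) = (231/2)*(-33) = -7623/2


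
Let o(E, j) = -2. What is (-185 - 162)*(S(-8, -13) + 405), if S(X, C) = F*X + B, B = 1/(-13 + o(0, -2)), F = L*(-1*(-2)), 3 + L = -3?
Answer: -2607358/15 ≈ -1.7382e+5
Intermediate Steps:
L = -6 (L = -3 - 3 = -6)
F = -12 (F = -(-6)*(-2) = -6*2 = -12)
B = -1/15 (B = 1/(-13 - 2) = 1/(-15) = -1/15 ≈ -0.066667)
S(X, C) = -1/15 - 12*X (S(X, C) = -12*X - 1/15 = -1/15 - 12*X)
(-185 - 162)*(S(-8, -13) + 405) = (-185 - 162)*((-1/15 - 12*(-8)) + 405) = -347*((-1/15 + 96) + 405) = -347*(1439/15 + 405) = -347*7514/15 = -2607358/15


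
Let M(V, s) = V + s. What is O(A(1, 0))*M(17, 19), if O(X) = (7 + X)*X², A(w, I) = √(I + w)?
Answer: 288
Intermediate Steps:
O(X) = X²*(7 + X)
O(A(1, 0))*M(17, 19) = ((√(0 + 1))²*(7 + √(0 + 1)))*(17 + 19) = ((√1)²*(7 + √1))*36 = (1²*(7 + 1))*36 = (1*8)*36 = 8*36 = 288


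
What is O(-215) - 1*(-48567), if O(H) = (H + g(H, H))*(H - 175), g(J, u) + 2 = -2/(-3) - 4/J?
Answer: 5715979/43 ≈ 1.3293e+5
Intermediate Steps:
g(J, u) = -4/3 - 4/J (g(J, u) = -2 + (-2/(-3) - 4/J) = -2 + (-2*(-⅓) - 4/J) = -2 + (⅔ - 4/J) = -4/3 - 4/J)
O(H) = (-175 + H)*(-4/3 + H - 4/H) (O(H) = (H + (-4/3 - 4/H))*(H - 175) = (-4/3 + H - 4/H)*(-175 + H) = (-175 + H)*(-4/3 + H - 4/H))
O(-215) - 1*(-48567) = (688/3 + (-215)² + 700/(-215) - 529/3*(-215)) - 1*(-48567) = (688/3 + 46225 + 700*(-1/215) + 113735/3) + 48567 = (688/3 + 46225 - 140/43 + 113735/3) + 48567 = 3627598/43 + 48567 = 5715979/43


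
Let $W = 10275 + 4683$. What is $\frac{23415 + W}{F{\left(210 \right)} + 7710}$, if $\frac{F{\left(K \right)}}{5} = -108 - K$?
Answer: $\frac{12791}{2040} \approx 6.2701$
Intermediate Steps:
$W = 14958$
$F{\left(K \right)} = -540 - 5 K$ ($F{\left(K \right)} = 5 \left(-108 - K\right) = -540 - 5 K$)
$\frac{23415 + W}{F{\left(210 \right)} + 7710} = \frac{23415 + 14958}{\left(-540 - 1050\right) + 7710} = \frac{38373}{\left(-540 - 1050\right) + 7710} = \frac{38373}{-1590 + 7710} = \frac{38373}{6120} = 38373 \cdot \frac{1}{6120} = \frac{12791}{2040}$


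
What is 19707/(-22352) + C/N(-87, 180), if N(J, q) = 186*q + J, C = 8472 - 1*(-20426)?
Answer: -12147755/746400336 ≈ -0.016275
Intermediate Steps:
C = 28898 (C = 8472 + 20426 = 28898)
N(J, q) = J + 186*q
19707/(-22352) + C/N(-87, 180) = 19707/(-22352) + 28898/(-87 + 186*180) = 19707*(-1/22352) + 28898/(-87 + 33480) = -19707/22352 + 28898/33393 = -12147755/746400336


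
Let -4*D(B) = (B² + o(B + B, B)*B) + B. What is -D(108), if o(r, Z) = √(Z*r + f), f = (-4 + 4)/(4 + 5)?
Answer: 2943 + 2916*√2 ≈ 7066.8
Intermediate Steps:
f = 0 (f = 0/9 = 0*(⅑) = 0)
o(r, Z) = √(Z*r) (o(r, Z) = √(Z*r + 0) = √(Z*r))
D(B) = -B/4 - B²/4 - B*√2*√(B²)/4 (D(B) = -((B² + √(B*(B + B))*B) + B)/4 = -((B² + √(B*(2*B))*B) + B)/4 = -((B² + √(2*B²)*B) + B)/4 = -((B² + (√2*√(B²))*B) + B)/4 = -((B² + B*√2*√(B²)) + B)/4 = -(B + B² + B*√2*√(B²))/4 = -B/4 - B²/4 - B*√2*√(B²)/4)
-D(108) = -(-1)*108*(1 + 108 + √2*√(108²))/4 = -(-1)*108*(1 + 108 + √2*√11664)/4 = -(-1)*108*(1 + 108 + √2*108)/4 = -(-1)*108*(1 + 108 + 108*√2)/4 = -(-1)*108*(109 + 108*√2)/4 = -(-2943 - 2916*√2) = 2943 + 2916*√2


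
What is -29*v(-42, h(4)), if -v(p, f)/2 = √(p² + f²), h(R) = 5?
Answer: 58*√1789 ≈ 2453.2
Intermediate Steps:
v(p, f) = -2*√(f² + p²) (v(p, f) = -2*√(p² + f²) = -2*√(f² + p²))
-29*v(-42, h(4)) = -(-58)*√(5² + (-42)²) = -(-58)*√(25 + 1764) = -(-58)*√1789 = 58*√1789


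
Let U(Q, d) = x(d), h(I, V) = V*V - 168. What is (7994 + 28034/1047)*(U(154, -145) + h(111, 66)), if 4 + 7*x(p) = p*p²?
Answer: -25355441784376/7329 ≈ -3.4596e+9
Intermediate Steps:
x(p) = -4/7 + p³/7 (x(p) = -4/7 + (p*p²)/7 = -4/7 + p³/7)
h(I, V) = -168 + V² (h(I, V) = V² - 168 = -168 + V²)
U(Q, d) = -4/7 + d³/7
(7994 + 28034/1047)*(U(154, -145) + h(111, 66)) = (7994 + 28034/1047)*((-4/7 + (⅐)*(-145)³) + (-168 + 66²)) = (7994 + 28034*(1/1047))*((-4/7 + (⅐)*(-3048625)) + (-168 + 4356)) = (7994 + 28034/1047)*((-4/7 - 3048625/7) + 4188) = 8397752*(-3048629/7 + 4188)/1047 = (8397752/1047)*(-3019313/7) = -25355441784376/7329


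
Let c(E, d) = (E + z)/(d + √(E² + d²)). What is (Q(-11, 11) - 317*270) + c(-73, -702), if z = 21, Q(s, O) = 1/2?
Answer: -912285899/10658 - 52*√498133/5329 ≈ -85603.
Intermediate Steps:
Q(s, O) = ½
c(E, d) = (21 + E)/(d + √(E² + d²)) (c(E, d) = (E + 21)/(d + √(E² + d²)) = (21 + E)/(d + √(E² + d²)))
(Q(-11, 11) - 317*270) + c(-73, -702) = (½ - 317*270) + (21 - 73)/(-702 + √((-73)² + (-702)²)) = (½ - 85590) - 52/(-702 + √(5329 + 492804)) = -171179/2 - 52/(-702 + √498133)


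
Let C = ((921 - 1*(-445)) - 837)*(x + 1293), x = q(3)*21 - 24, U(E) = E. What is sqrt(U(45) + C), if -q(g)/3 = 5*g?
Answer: 3*sqrt(19049) ≈ 414.05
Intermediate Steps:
q(g) = -15*g
x = -969 (x = -15*3*21 - 24 = -45*21 - 24 = -945 - 24 = -969)
C = 171396 (C = ((921 - 1*(-445)) - 837)*(-969 + 1293) = ((921 + 445) - 837)*324 = (1366 - 837)*324 = 529*324 = 171396)
sqrt(U(45) + C) = sqrt(45 + 171396) = sqrt(171441) = 3*sqrt(19049)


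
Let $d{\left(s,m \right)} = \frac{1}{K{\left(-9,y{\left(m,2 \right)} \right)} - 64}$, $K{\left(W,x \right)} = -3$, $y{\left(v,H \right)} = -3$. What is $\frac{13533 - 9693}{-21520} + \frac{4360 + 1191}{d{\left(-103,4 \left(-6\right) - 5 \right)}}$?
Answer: $- \frac{100045721}{269} \approx -3.7192 \cdot 10^{5}$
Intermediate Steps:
$d{\left(s,m \right)} = - \frac{1}{67}$ ($d{\left(s,m \right)} = \frac{1}{-3 - 64} = \frac{1}{-67} = - \frac{1}{67}$)
$\frac{13533 - 9693}{-21520} + \frac{4360 + 1191}{d{\left(-103,4 \left(-6\right) - 5 \right)}} = \frac{13533 - 9693}{-21520} + \frac{4360 + 1191}{- \frac{1}{67}} = 3840 \left(- \frac{1}{21520}\right) + 5551 \left(-67\right) = - \frac{48}{269} - 371917 = - \frac{100045721}{269}$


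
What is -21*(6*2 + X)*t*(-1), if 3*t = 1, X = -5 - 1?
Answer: 42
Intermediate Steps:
X = -6
t = 1/3 (t = (1/3)*1 = 1/3 ≈ 0.33333)
-21*(6*2 + X)*t*(-1) = -21*(6*2 - 6)/3*(-1) = -21*(12 - 6)/3*(-1) = -126/3*(-1) = -21*2*(-1) = -42*(-1) = 42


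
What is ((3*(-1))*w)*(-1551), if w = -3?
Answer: -13959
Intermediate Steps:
((3*(-1))*w)*(-1551) = ((3*(-1))*(-3))*(-1551) = -3*(-3)*(-1551) = 9*(-1551) = -13959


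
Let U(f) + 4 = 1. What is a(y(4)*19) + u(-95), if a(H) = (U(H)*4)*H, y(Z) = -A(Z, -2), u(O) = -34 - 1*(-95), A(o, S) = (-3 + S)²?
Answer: 5761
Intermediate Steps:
U(f) = -3 (U(f) = -4 + 1 = -3)
u(O) = 61 (u(O) = -34 + 95 = 61)
y(Z) = -25 (y(Z) = -(-3 - 2)² = -1*(-5)² = -1*25 = -25)
a(H) = -12*H (a(H) = (-3*4)*H = -12*H)
a(y(4)*19) + u(-95) = -(-300)*19 + 61 = -12*(-475) + 61 = 5700 + 61 = 5761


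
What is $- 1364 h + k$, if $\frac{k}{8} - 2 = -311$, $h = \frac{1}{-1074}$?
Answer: $- \frac{1326782}{537} \approx -2470.7$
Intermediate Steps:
$h = - \frac{1}{1074} \approx -0.0009311$
$k = -2472$ ($k = 16 + 8 \left(-311\right) = 16 - 2488 = -2472$)
$- 1364 h + k = \left(-1364\right) \left(- \frac{1}{1074}\right) - 2472 = \frac{682}{537} - 2472 = - \frac{1326782}{537}$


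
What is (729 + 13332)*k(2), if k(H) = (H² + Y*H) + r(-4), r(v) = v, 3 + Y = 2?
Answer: -28122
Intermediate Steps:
Y = -1 (Y = -3 + 2 = -1)
k(H) = -4 + H² - H (k(H) = (H² - H) - 4 = -4 + H² - H)
(729 + 13332)*k(2) = (729 + 13332)*(-4 + 2² - 1*2) = 14061*(-4 + 4 - 2) = 14061*(-2) = -28122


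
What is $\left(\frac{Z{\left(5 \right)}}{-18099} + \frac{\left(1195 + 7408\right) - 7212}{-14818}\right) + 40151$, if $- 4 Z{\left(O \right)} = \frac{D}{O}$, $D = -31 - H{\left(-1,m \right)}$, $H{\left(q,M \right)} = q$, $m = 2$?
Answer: $\frac{1794685153391}{44698497} \approx 40151.0$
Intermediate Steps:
$D = -30$ ($D = -31 - -1 = -31 + 1 = -30$)
$Z{\left(O \right)} = \frac{15}{2 O}$ ($Z{\left(O \right)} = - \frac{\left(-30\right) \frac{1}{O}}{4} = \frac{15}{2 O}$)
$\left(\frac{Z{\left(5 \right)}}{-18099} + \frac{\left(1195 + 7408\right) - 7212}{-14818}\right) + 40151 = \left(\frac{\frac{15}{2} \cdot \frac{1}{5}}{-18099} + \frac{\left(1195 + 7408\right) - 7212}{-14818}\right) + 40151 = \left(\frac{15}{2} \cdot \frac{1}{5} \left(- \frac{1}{18099}\right) + \left(8603 - 7212\right) \left(- \frac{1}{14818}\right)\right) + 40151 = \left(\frac{3}{2} \left(- \frac{1}{18099}\right) + 1391 \left(- \frac{1}{14818}\right)\right) + 40151 = \left(- \frac{1}{12066} - \frac{1391}{14818}\right) + 40151 = - \frac{4199656}{44698497} + 40151 = \frac{1794685153391}{44698497}$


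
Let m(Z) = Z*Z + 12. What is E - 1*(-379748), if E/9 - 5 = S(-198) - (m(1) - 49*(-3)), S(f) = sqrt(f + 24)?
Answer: 378353 + 9*I*sqrt(174) ≈ 3.7835e+5 + 118.72*I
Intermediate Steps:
m(Z) = 12 + Z**2 (m(Z) = Z**2 + 12 = 12 + Z**2)
S(f) = sqrt(24 + f)
E = -1395 + 9*I*sqrt(174) (E = 45 + 9*(sqrt(24 - 198) - ((12 + 1**2) - 49*(-3))) = 45 + 9*(sqrt(-174) - ((12 + 1) + 147)) = 45 + 9*(I*sqrt(174) - (13 + 147)) = 45 + 9*(I*sqrt(174) - 1*160) = 45 + 9*(I*sqrt(174) - 160) = 45 + 9*(-160 + I*sqrt(174)) = 45 + (-1440 + 9*I*sqrt(174)) = -1395 + 9*I*sqrt(174) ≈ -1395.0 + 118.72*I)
E - 1*(-379748) = (-1395 + 9*I*sqrt(174)) - 1*(-379748) = (-1395 + 9*I*sqrt(174)) + 379748 = 378353 + 9*I*sqrt(174)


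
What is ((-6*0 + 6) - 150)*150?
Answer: -21600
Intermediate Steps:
((-6*0 + 6) - 150)*150 = ((0 + 6) - 150)*150 = (6 - 150)*150 = -144*150 = -21600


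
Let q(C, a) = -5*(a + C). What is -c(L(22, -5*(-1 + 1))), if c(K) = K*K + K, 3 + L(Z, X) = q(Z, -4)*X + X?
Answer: -6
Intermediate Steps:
q(C, a) = -5*C - 5*a (q(C, a) = -5*(C + a) = -5*C - 5*a)
L(Z, X) = -3 + X + X*(20 - 5*Z) (L(Z, X) = -3 + ((-5*Z - 5*(-4))*X + X) = -3 + ((-5*Z + 20)*X + X) = -3 + ((20 - 5*Z)*X + X) = -3 + (X*(20 - 5*Z) + X) = -3 + (X + X*(20 - 5*Z)) = -3 + X + X*(20 - 5*Z))
c(K) = K + K**2 (c(K) = K**2 + K = K + K**2)
-c(L(22, -5*(-1 + 1))) = -(-3 - 5*(-1 + 1) - 5*(-5*(-1 + 1))*(-4 + 22))*(1 + (-3 - 5*(-1 + 1) - 5*(-5*(-1 + 1))*(-4 + 22))) = -(-3 - 5*0 - 5*(-5*0)*18)*(1 + (-3 - 5*0 - 5*(-5*0)*18)) = -(-3 + 0 - 5*0*18)*(1 + (-3 + 0 - 5*0*18)) = -(-3 + 0 + 0)*(1 + (-3 + 0 + 0)) = -(-3)*(1 - 3) = -(-3)*(-2) = -1*6 = -6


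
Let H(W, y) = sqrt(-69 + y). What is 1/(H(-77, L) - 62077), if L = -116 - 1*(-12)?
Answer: -62077/3853554102 - I*sqrt(173)/3853554102 ≈ -1.6109e-5 - 3.4132e-9*I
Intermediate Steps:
L = -104 (L = -116 + 12 = -104)
1/(H(-77, L) - 62077) = 1/(sqrt(-69 - 104) - 62077) = 1/(sqrt(-173) - 62077) = 1/(I*sqrt(173) - 62077) = 1/(-62077 + I*sqrt(173))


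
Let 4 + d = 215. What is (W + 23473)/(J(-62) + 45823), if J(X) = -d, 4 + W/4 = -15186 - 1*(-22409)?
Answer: 52349/45612 ≈ 1.1477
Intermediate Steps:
d = 211 (d = -4 + 215 = 211)
W = 28876 (W = -16 + 4*(-15186 - 1*(-22409)) = -16 + 4*(-15186 + 22409) = -16 + 4*7223 = -16 + 28892 = 28876)
J(X) = -211 (J(X) = -1*211 = -211)
(W + 23473)/(J(-62) + 45823) = (28876 + 23473)/(-211 + 45823) = 52349/45612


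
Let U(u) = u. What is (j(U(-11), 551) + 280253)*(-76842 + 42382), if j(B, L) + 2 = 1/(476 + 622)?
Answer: -5301939770770/549 ≈ -9.6575e+9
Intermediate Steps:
j(B, L) = -2195/1098 (j(B, L) = -2 + 1/(476 + 622) = -2 + 1/1098 = -2195/1098)
(j(U(-11), 551) + 280253)*(-76842 + 42382) = (-2195/1098 + 280253)*(-76842 + 42382) = (307715599/1098)*(-34460) = -5301939770770/549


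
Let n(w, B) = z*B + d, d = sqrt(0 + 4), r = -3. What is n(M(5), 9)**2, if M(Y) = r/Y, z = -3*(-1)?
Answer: 841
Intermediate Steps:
z = 3
M(Y) = -3/Y
d = 2 (d = sqrt(4) = 2)
n(w, B) = 2 + 3*B (n(w, B) = 3*B + 2 = 2 + 3*B)
n(M(5), 9)**2 = (2 + 3*9)**2 = (2 + 27)**2 = 29**2 = 841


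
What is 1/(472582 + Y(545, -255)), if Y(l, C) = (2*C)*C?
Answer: 1/602632 ≈ 1.6594e-6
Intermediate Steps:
Y(l, C) = 2*C²
1/(472582 + Y(545, -255)) = 1/(472582 + 2*(-255)²) = 1/(472582 + 2*65025) = 1/(472582 + 130050) = 1/602632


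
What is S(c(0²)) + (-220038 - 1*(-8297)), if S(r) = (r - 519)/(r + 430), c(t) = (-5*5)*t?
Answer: -91049149/430 ≈ -2.1174e+5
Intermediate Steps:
c(t) = -25*t
S(r) = (-519 + r)/(430 + r)
S(c(0²)) + (-220038 - 1*(-8297)) = (-519 - 25*0²)/(430 - 25*0²) + (-220038 - 1*(-8297)) = (-519 - 25*0)/(430 - 25*0) + (-220038 + 8297) = (-519 + 0)/(430 + 0) - 211741 = -519/430 - 211741 = -91049149/430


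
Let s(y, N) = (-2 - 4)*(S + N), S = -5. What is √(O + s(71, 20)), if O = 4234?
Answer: 4*√259 ≈ 64.374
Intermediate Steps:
s(y, N) = 30 - 6*N (s(y, N) = (-2 - 4)*(-5 + N) = -6*(-5 + N) = 30 - 6*N)
√(O + s(71, 20)) = √(4234 + (30 - 6*20)) = √(4234 + (30 - 120)) = √(4234 - 90) = √4144 = 4*√259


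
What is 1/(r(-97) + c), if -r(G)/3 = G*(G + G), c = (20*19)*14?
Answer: -1/51134 ≈ -1.9556e-5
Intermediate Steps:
c = 5320 (c = 380*14 = 5320)
r(G) = -6*G² (r(G) = -3*G*(G + G) = -3*G*2*G = -6*G²)
1/(r(-97) + c) = 1/(-6*(-97)² + 5320) = 1/(-6*9409 + 5320) = 1/(-56454 + 5320) = 1/(-51134) = -1/51134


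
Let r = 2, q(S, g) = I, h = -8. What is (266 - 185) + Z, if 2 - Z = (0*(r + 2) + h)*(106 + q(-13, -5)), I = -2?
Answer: 915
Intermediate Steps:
q(S, g) = -2
Z = 834 (Z = 2 - (0*(2 + 2) - 8)*(106 - 2) = 2 - (0*4 - 8)*104 = 2 - (0 - 8)*104 = 2 - (-8)*104 = 2 - 1*(-832) = 2 + 832 = 834)
(266 - 185) + Z = (266 - 185) + 834 = 81 + 834 = 915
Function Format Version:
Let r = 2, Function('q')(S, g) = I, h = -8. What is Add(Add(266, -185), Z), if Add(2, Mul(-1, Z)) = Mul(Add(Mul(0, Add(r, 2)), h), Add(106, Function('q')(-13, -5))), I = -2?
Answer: 915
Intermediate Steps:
Function('q')(S, g) = -2
Z = 834 (Z = Add(2, Mul(-1, Mul(Add(Mul(0, Add(2, 2)), -8), Add(106, -2)))) = Add(2, Mul(-1, Mul(Add(Mul(0, 4), -8), 104))) = Add(2, Mul(-1, Mul(Add(0, -8), 104))) = Add(2, Mul(-1, Mul(-8, 104))) = Add(2, Mul(-1, -832)) = Add(2, 832) = 834)
Add(Add(266, -185), Z) = Add(Add(266, -185), 834) = Add(81, 834) = 915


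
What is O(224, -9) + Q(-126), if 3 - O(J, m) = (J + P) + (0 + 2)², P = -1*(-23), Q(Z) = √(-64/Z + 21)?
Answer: -248 + √9485/21 ≈ -243.36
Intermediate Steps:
Q(Z) = √(21 - 64/Z)
P = 23
O(J, m) = -24 - J (O(J, m) = 3 - ((J + 23) + (0 + 2)²) = 3 - ((23 + J) + 2²) = 3 - ((23 + J) + 4) = 3 - (27 + J) = 3 + (-27 - J) = -24 - J)
O(224, -9) + Q(-126) = (-24 - 1*224) + √(21 - 64/(-126)) = (-24 - 224) + √(21 - 64*(-1/126)) = -248 + √(21 + 32/63) = -248 + √(1355/63) = -248 + √9485/21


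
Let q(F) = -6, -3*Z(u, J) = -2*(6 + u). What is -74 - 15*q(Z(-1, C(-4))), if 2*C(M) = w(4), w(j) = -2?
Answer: 16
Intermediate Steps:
C(M) = -1 (C(M) = (½)*(-2) = -1)
Z(u, J) = 4 + 2*u/3 (Z(u, J) = -(-2)*(6 + u)/3 = -(-12 - 2*u)/3 = 4 + 2*u/3)
-74 - 15*q(Z(-1, C(-4))) = -74 - 15*(-6) = -74 - 1*(-90) = -74 + 90 = 16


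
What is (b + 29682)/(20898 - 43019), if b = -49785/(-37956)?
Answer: -375553259/279874892 ≈ -1.3419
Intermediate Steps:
b = 16595/12652 (b = -49785*(-1/37956) = 16595/12652 ≈ 1.3116)
(b + 29682)/(20898 - 43019) = (16595/12652 + 29682)/(20898 - 43019) = (375553259/12652)/(-22121) = (375553259/12652)*(-1/22121) = -375553259/279874892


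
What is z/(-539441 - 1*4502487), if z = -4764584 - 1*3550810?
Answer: 4157697/2520964 ≈ 1.6492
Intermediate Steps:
z = -8315394 (z = -4764584 - 3550810 = -8315394)
z/(-539441 - 1*4502487) = -8315394/(-539441 - 1*4502487) = -8315394/(-539441 - 4502487) = -8315394/(-5041928) = -8315394*(-1/5041928) = 4157697/2520964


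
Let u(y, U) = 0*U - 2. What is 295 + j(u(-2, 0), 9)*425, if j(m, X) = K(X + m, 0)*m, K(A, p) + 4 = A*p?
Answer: 3695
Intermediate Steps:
K(A, p) = -4 + A*p
u(y, U) = -2 (u(y, U) = 0 - 2 = -2)
j(m, X) = -4*m (j(m, X) = (-4 + (X + m)*0)*m = (-4 + 0)*m = -4*m)
295 + j(u(-2, 0), 9)*425 = 295 - 4*(-2)*425 = 295 + 8*425 = 295 + 3400 = 3695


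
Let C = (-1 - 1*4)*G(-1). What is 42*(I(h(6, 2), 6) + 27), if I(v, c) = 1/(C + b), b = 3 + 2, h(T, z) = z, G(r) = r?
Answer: 5691/5 ≈ 1138.2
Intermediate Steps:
C = 5 (C = (-1 - 1*4)*(-1) = (-1 - 4)*(-1) = -5*(-1) = 5)
b = 5
I(v, c) = 1/10 (I(v, c) = 1/(5 + 5) = 1/10)
42*(I(h(6, 2), 6) + 27) = 42*(1/10 + 27) = 42*(271/10) = 5691/5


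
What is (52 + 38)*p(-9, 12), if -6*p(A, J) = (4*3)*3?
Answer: -540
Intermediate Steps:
p(A, J) = -6 (p(A, J) = -4*3*3/6 = -2*3 = -1/6*36 = -6)
(52 + 38)*p(-9, 12) = (52 + 38)*(-6) = 90*(-6) = -540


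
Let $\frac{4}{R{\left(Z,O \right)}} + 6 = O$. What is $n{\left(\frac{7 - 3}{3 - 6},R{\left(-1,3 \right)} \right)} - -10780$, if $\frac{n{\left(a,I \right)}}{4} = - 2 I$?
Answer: $\frac{32372}{3} \approx 10791.0$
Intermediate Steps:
$R{\left(Z,O \right)} = \frac{4}{-6 + O}$
$n{\left(a,I \right)} = - 8 I$ ($n{\left(a,I \right)} = 4 \left(- 2 I\right) = - 8 I$)
$n{\left(\frac{7 - 3}{3 - 6},R{\left(-1,3 \right)} \right)} - -10780 = - 8 \frac{4}{-6 + 3} - -10780 = - 8 \frac{4}{-3} + 10780 = - 8 \cdot 4 \left(- \frac{1}{3}\right) + 10780 = \left(-8\right) \left(- \frac{4}{3}\right) + 10780 = \frac{32}{3} + 10780 = \frac{32372}{3}$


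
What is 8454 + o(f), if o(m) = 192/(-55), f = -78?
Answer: 464778/55 ≈ 8450.5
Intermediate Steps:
o(m) = -192/55 (o(m) = 192*(-1/55) = -192/55)
8454 + o(f) = 8454 - 192/55 = 464778/55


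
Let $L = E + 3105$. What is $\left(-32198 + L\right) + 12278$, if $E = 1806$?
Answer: $-15009$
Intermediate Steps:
$L = 4911$ ($L = 1806 + 3105 = 4911$)
$\left(-32198 + L\right) + 12278 = \left(-32198 + 4911\right) + 12278 = -27287 + 12278 = -15009$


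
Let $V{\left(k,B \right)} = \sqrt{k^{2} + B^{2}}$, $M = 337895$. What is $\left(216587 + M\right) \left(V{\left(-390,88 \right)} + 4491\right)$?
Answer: $2490178662 + 1108964 \sqrt{39961} \approx 2.7119 \cdot 10^{9}$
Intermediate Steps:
$V{\left(k,B \right)} = \sqrt{B^{2} + k^{2}}$
$\left(216587 + M\right) \left(V{\left(-390,88 \right)} + 4491\right) = \left(216587 + 337895\right) \left(\sqrt{88^{2} + \left(-390\right)^{2}} + 4491\right) = 554482 \left(\sqrt{7744 + 152100} + 4491\right) = 554482 \left(\sqrt{159844} + 4491\right) = 554482 \left(2 \sqrt{39961} + 4491\right) = 554482 \left(4491 + 2 \sqrt{39961}\right) = 2490178662 + 1108964 \sqrt{39961}$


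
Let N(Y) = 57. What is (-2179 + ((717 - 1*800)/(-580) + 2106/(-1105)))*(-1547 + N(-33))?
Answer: 3203845829/986 ≈ 3.2493e+6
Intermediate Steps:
(-2179 + ((717 - 1*800)/(-580) + 2106/(-1105)))*(-1547 + N(-33)) = (-2179 + ((717 - 1*800)/(-580) + 2106/(-1105)))*(-1547 + 57) = (-2179 + ((717 - 800)*(-1/580) + 2106*(-1/1105)))*(-1490) = (-2179 + (-83*(-1/580) - 162/85))*(-1490) = (-2179 + (83/580 - 162/85))*(-1490) = (-2179 - 17381/9860)*(-1490) = -21502321/9860*(-1490) = 3203845829/986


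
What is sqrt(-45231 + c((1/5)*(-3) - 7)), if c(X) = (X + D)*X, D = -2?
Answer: 3*I*sqrt(125439)/5 ≈ 212.5*I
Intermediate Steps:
c(X) = X*(-2 + X) (c(X) = (X - 2)*X = (-2 + X)*X = X*(-2 + X))
sqrt(-45231 + c((1/5)*(-3) - 7)) = sqrt(-45231 + ((1/5)*(-3) - 7)*(-2 + ((1/5)*(-3) - 7))) = sqrt(-45231 + (-3/5 - 7)*(-2 + (-3/5 - 7))) = sqrt(-45231 - 38*(-2 - 38/5)/5) = sqrt(-45231 - 38/5*(-48/5)) = sqrt(-45231 + 1824/25) = sqrt(-1128951/25) = 3*I*sqrt(125439)/5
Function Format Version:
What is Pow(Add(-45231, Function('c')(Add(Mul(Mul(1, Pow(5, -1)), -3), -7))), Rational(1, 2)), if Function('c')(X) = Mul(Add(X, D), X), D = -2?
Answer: Mul(Rational(3, 5), I, Pow(125439, Rational(1, 2))) ≈ Mul(212.50, I)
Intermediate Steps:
Function('c')(X) = Mul(X, Add(-2, X)) (Function('c')(X) = Mul(Add(X, -2), X) = Mul(Add(-2, X), X) = Mul(X, Add(-2, X)))
Pow(Add(-45231, Function('c')(Add(Mul(Mul(1, Pow(5, -1)), -3), -7))), Rational(1, 2)) = Pow(Add(-45231, Mul(Add(Mul(Mul(1, Pow(5, -1)), -3), -7), Add(-2, Add(Mul(Mul(1, Pow(5, -1)), -3), -7)))), Rational(1, 2)) = Pow(Add(-45231, Mul(Add(Mul(Mul(1, Rational(1, 5)), -3), -7), Add(-2, Add(Mul(Mul(1, Rational(1, 5)), -3), -7)))), Rational(1, 2)) = Pow(Add(-45231, Mul(Add(Mul(Rational(1, 5), -3), -7), Add(-2, Add(Mul(Rational(1, 5), -3), -7)))), Rational(1, 2)) = Pow(Add(-45231, Mul(Add(Rational(-3, 5), -7), Add(-2, Add(Rational(-3, 5), -7)))), Rational(1, 2)) = Pow(Add(-45231, Mul(Rational(-38, 5), Add(-2, Rational(-38, 5)))), Rational(1, 2)) = Pow(Add(-45231, Mul(Rational(-38, 5), Rational(-48, 5))), Rational(1, 2)) = Pow(Add(-45231, Rational(1824, 25)), Rational(1, 2)) = Pow(Rational(-1128951, 25), Rational(1, 2)) = Mul(Rational(3, 5), I, Pow(125439, Rational(1, 2)))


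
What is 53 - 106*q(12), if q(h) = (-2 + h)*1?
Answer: -1007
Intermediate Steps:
q(h) = -2 + h
53 - 106*q(12) = 53 - 106*(-2 + 12) = 53 - 106*10 = 53 - 1060 = -1007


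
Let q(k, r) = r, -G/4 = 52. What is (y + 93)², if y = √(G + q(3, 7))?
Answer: (93 + I*√201)² ≈ 8448.0 + 2637.0*I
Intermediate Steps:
G = -208 (G = -4*52 = -208)
y = I*√201 (y = √(-208 + 7) = √(-201) = I*√201 ≈ 14.177*I)
(y + 93)² = (I*√201 + 93)² = (93 + I*√201)²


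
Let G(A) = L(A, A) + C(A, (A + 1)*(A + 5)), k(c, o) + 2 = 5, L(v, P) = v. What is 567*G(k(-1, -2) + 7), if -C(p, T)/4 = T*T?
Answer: -61740630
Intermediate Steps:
k(c, o) = 3 (k(c, o) = -2 + 5 = 3)
C(p, T) = -4*T² (C(p, T) = -4*T*T = -4*T²)
G(A) = A - 4*(1 + A)²*(5 + A)² (G(A) = A - 4*(A + 1)²*(A + 5)² = A - 4*(1 + A)²*(5 + A)²)
567*G(k(-1, -2) + 7) = 567*((3 + 7) - 4*(5 + (3 + 7)² + 6*(3 + 7))²) = 567*(10 - 4*(5 + 10² + 6*10)²) = 567*(10 - 4*(5 + 100 + 60)²) = 567*(10 - 4*165²) = 567*(10 - 4*27225) = 567*(10 - 108900) = 567*(-108890) = -61740630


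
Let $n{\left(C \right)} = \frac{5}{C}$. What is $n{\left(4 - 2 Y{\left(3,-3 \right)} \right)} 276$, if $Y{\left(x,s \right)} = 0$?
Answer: $345$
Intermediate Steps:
$n{\left(4 - 2 Y{\left(3,-3 \right)} \right)} 276 = \frac{5}{4 - 0} \cdot 276 = \frac{5}{4 + 0} \cdot 276 = \frac{5}{4} \cdot 276 = 345$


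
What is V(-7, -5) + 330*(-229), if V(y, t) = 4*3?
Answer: -75558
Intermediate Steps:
V(y, t) = 12
V(-7, -5) + 330*(-229) = 12 + 330*(-229) = 12 - 75570 = -75558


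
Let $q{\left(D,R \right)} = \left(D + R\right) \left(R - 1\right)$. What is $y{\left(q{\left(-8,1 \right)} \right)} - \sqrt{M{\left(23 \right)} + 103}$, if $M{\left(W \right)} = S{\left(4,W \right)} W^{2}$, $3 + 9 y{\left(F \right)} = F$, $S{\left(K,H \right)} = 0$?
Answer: $- \frac{1}{3} - \sqrt{103} \approx -10.482$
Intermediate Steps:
$q{\left(D,R \right)} = \left(-1 + R\right) \left(D + R\right)$ ($q{\left(D,R \right)} = \left(D + R\right) \left(-1 + R\right) = \left(-1 + R\right) \left(D + R\right)$)
$y{\left(F \right)} = - \frac{1}{3} + \frac{F}{9}$
$M{\left(W \right)} = 0$ ($M{\left(W \right)} = 0 W^{2} = 0$)
$y{\left(q{\left(-8,1 \right)} \right)} - \sqrt{M{\left(23 \right)} + 103} = \left(- \frac{1}{3} + \frac{1^{2} - -8 - 1 - 8}{9}\right) - \sqrt{0 + 103} = \left(- \frac{1}{3} + \frac{1 + 8 - 1 - 8}{9}\right) - \sqrt{103} = \left(- \frac{1}{3} + \frac{1}{9} \cdot 0\right) - \sqrt{103} = \left(- \frac{1}{3} + 0\right) - \sqrt{103} = - \frac{1}{3} - \sqrt{103}$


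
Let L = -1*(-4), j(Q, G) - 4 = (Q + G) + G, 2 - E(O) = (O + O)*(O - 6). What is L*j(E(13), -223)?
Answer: -2488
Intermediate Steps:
E(O) = 2 - 2*O*(-6 + O) (E(O) = 2 - (O + O)*(O - 6) = 2 - 2*O*(-6 + O))
j(Q, G) = 4 + Q + 2*G (j(Q, G) = 4 + ((Q + G) + G) = 4 + ((G + Q) + G) = 4 + (Q + 2*G) = 4 + Q + 2*G)
L = 4
L*j(E(13), -223) = 4*(4 + (2 - 2*13² + 12*13) + 2*(-223)) = 4*(4 + (2 - 2*169 + 156) - 446) = 4*(4 + (2 - 338 + 156) - 446) = 4*(4 - 180 - 446) = 4*(-622) = -2488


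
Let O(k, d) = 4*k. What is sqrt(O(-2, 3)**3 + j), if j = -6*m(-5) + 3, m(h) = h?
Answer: I*sqrt(479) ≈ 21.886*I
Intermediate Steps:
j = 33 (j = -6*(-5) + 3 = 30 + 3 = 33)
sqrt(O(-2, 3)**3 + j) = sqrt((4*(-2))**3 + 33) = sqrt((-8)**3 + 33) = sqrt(-512 + 33) = sqrt(-479) = I*sqrt(479)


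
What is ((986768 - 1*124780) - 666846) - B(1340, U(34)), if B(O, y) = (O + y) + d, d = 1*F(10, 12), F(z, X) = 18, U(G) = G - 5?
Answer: 193755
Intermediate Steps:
U(G) = -5 + G
d = 18 (d = 1*18 = 18)
B(O, y) = 18 + O + y (B(O, y) = (O + y) + 18 = 18 + O + y)
((986768 - 1*124780) - 666846) - B(1340, U(34)) = ((986768 - 1*124780) - 666846) - (18 + 1340 + (-5 + 34)) = ((986768 - 124780) - 666846) - (18 + 1340 + 29) = (861988 - 666846) - 1*1387 = 195142 - 1387 = 193755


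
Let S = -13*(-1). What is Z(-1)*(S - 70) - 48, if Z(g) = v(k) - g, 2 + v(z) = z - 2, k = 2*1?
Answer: 9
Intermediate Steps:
S = 13
k = 2
v(z) = -4 + z (v(z) = -2 + (z - 2) = -2 + (-2 + z) = -4 + z)
Z(g) = -2 - g (Z(g) = (-4 + 2) - g = -2 - g)
Z(-1)*(S - 70) - 48 = (-2 - 1*(-1))*(13 - 70) - 48 = (-2 + 1)*(-57) - 48 = -1*(-57) - 48 = 57 - 48 = 9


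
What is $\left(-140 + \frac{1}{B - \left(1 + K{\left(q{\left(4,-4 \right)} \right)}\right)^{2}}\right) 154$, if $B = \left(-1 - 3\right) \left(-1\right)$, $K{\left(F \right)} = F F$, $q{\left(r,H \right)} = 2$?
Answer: $- \frac{64702}{3} \approx -21567.0$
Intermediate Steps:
$K{\left(F \right)} = F^{2}$
$B = 4$ ($B = \left(-4\right) \left(-1\right) = 4$)
$\left(-140 + \frac{1}{B - \left(1 + K{\left(q{\left(4,-4 \right)} \right)}\right)^{2}}\right) 154 = \left(-140 + \frac{1}{4 - \left(1 + 2^{2}\right)^{2}}\right) 154 = \left(-140 + \frac{1}{4 - \left(1 + 4\right)^{2}}\right) 154 = \left(-140 + \frac{1}{4 - 5^{2}}\right) 154 = \left(-140 + \frac{1}{4 - 25}\right) 154 = \left(-140 + \frac{1}{-21}\right) 154 = \left(-140 - \frac{1}{21}\right) 154 = \left(- \frac{2941}{21}\right) 154 = - \frac{64702}{3}$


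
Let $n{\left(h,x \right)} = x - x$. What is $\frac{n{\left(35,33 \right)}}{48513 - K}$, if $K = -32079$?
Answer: $0$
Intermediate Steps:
$n{\left(h,x \right)} = 0$
$\frac{n{\left(35,33 \right)}}{48513 - K} = \frac{0}{48513 - -32079} = \frac{0}{48513 + 32079} = \frac{0}{80592} = 0 \cdot \frac{1}{80592} = 0$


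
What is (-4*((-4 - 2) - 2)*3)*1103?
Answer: 105888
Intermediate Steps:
(-4*((-4 - 2) - 2)*3)*1103 = (-4*(-6 - 2)*3)*1103 = (-4*(-8)*3)*1103 = (32*3)*1103 = 96*1103 = 105888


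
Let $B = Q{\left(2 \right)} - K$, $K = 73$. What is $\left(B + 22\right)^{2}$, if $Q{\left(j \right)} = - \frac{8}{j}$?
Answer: $3025$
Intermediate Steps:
$B = -77$ ($B = - \frac{8}{2} - 73 = \left(-8\right) \frac{1}{2} - 73 = -4 - 73 = -77$)
$\left(B + 22\right)^{2} = \left(-77 + 22\right)^{2} = \left(-55\right)^{2} = 3025$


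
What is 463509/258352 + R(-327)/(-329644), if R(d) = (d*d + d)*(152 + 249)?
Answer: -2722770960177/21291046672 ≈ -127.88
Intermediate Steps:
R(d) = 401*d + 401*d**2 (R(d) = (d**2 + d)*401 = (d + d**2)*401 = 401*d + 401*d**2)
463509/258352 + R(-327)/(-329644) = 463509/258352 + (401*(-327)*(1 - 327))/(-329644) = 463509*(1/258352) + (401*(-327)*(-326))*(-1/329644) = 463509/258352 + 42747402*(-1/329644) = 463509/258352 - 21373701/164822 = -2722770960177/21291046672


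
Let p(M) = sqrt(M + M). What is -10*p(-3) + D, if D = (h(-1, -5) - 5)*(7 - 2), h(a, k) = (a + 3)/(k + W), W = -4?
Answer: -235/9 - 10*I*sqrt(6) ≈ -26.111 - 24.495*I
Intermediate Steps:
h(a, k) = (3 + a)/(-4 + k) (h(a, k) = (a + 3)/(k - 4) = (3 + a)/(-4 + k))
p(M) = sqrt(2)*sqrt(M) (p(M) = sqrt(2*M) = sqrt(2)*sqrt(M))
D = -235/9 (D = ((3 - 1)/(-4 - 5) - 5)*(7 - 2) = (2/(-9) - 5)*5 = (-1/9*2 - 5)*5 = (-2/9 - 5)*5 = -47/9*5 = -235/9 ≈ -26.111)
-10*p(-3) + D = -10*sqrt(2)*sqrt(-3) - 235/9 = -10*sqrt(2)*I*sqrt(3) - 235/9 = -10*I*sqrt(6) - 235/9 = -235/9 - 10*I*sqrt(6)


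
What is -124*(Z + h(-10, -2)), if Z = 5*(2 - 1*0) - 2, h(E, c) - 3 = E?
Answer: -124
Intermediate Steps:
h(E, c) = 3 + E
Z = 8 (Z = 5*(2 + 0) - 2 = 5*2 - 2 = 10 - 2 = 8)
-124*(Z + h(-10, -2)) = -124*(8 + (3 - 10)) = -124*(8 - 7) = -124*1 = -124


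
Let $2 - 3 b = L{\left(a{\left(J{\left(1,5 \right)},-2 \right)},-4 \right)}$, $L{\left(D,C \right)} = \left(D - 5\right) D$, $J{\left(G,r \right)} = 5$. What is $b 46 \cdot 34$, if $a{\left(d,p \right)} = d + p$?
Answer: $\frac{12512}{3} \approx 4170.7$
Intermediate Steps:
$L{\left(D,C \right)} = D \left(-5 + D\right)$ ($L{\left(D,C \right)} = \left(-5 + D\right) D = D \left(-5 + D\right)$)
$b = \frac{8}{3}$ ($b = \frac{2}{3} - \frac{\left(5 - 2\right) \left(-5 + \left(5 - 2\right)\right)}{3} = \frac{2}{3} - \frac{3 \left(-5 + 3\right)}{3} = \frac{2}{3} - \frac{3 \left(-2\right)}{3} = \frac{2}{3} - -2 = \frac{2}{3} + 2 = \frac{8}{3} \approx 2.6667$)
$b 46 \cdot 34 = \frac{8}{3} \cdot 46 \cdot 34 = \frac{368}{3} \cdot 34 = \frac{12512}{3}$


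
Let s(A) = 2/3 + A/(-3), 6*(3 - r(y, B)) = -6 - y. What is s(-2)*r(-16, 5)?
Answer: 16/9 ≈ 1.7778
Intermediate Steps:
r(y, B) = 4 + y/6 (r(y, B) = 3 - (-6 - y)/6 = 3 + (1 + y/6) = 4 + y/6)
s(A) = ⅔ - A/3 (s(A) = 2*(⅓) + A*(-⅓) = ⅔ - A/3)
s(-2)*r(-16, 5) = (⅔ - ⅓*(-2))*(4 + (⅙)*(-16)) = (⅔ + ⅔)*(4 - 8/3) = (4/3)*(4/3) = 16/9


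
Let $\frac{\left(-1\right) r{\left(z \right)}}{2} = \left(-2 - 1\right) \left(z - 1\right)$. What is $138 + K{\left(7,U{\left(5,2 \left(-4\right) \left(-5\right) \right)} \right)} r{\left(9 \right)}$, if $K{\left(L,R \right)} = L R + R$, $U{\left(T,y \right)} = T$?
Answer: $2058$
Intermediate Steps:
$r{\left(z \right)} = -6 + 6 z$ ($r{\left(z \right)} = - 2 \left(-2 - 1\right) \left(z - 1\right) = - 2 \left(- 3 \left(-1 + z\right)\right) = - 2 \left(3 - 3 z\right) = -6 + 6 z$)
$K{\left(L,R \right)} = R + L R$
$138 + K{\left(7,U{\left(5,2 \left(-4\right) \left(-5\right) \right)} \right)} r{\left(9 \right)} = 138 + 5 \left(1 + 7\right) \left(-6 + 6 \cdot 9\right) = 138 + 5 \cdot 8 \left(-6 + 54\right) = 138 + 40 \cdot 48 = 138 + 1920 = 2058$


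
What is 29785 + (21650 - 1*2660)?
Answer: 48775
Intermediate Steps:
29785 + (21650 - 1*2660) = 29785 + (21650 - 2660) = 29785 + 18990 = 48775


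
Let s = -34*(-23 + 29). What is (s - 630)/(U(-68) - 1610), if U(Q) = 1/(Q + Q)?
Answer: 37808/72987 ≈ 0.51801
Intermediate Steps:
U(Q) = 1/(2*Q)
s = -204 (s = -34*6 = -204)
(s - 630)/(U(-68) - 1610) = (-204 - 630)/((½)/(-68) - 1610) = -834/((½)*(-1/68) - 1610) = -834/(-1/136 - 1610) = -834/(-218961/136) = -834*(-136/218961) = 37808/72987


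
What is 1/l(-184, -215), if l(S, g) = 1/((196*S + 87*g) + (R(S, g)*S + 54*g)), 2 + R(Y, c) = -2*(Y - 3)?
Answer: -134827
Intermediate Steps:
R(Y, c) = 4 - 2*Y (R(Y, c) = -2 - 2*(Y - 3) = -2 - 2*(-3 + Y) = -2 + (6 - 2*Y) = 4 - 2*Y)
l(S, g) = 1/(141*g + 196*S + S*(4 - 2*S)) (l(S, g) = 1/((196*S + 87*g) + ((4 - 2*S)*S + 54*g)) = 1/((87*g + 196*S) + (S*(4 - 2*S) + 54*g)) = 1/((87*g + 196*S) + (54*g + S*(4 - 2*S))) = 1/(141*g + 196*S + S*(4 - 2*S)))
1/l(-184, -215) = 1/(1/(-2*(-184)² + 141*(-215) + 200*(-184))) = 1/(1/(-2*33856 - 30315 - 36800)) = 1/(1/(-67712 - 30315 - 36800)) = 1/(1/(-134827)) = 1/(-1/134827) = -134827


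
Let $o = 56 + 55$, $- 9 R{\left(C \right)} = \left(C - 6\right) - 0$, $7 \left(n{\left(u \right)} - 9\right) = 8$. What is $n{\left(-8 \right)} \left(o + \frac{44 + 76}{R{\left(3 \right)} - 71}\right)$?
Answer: $\frac{411303}{371} \approx 1108.6$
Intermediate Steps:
$n{\left(u \right)} = \frac{71}{7}$ ($n{\left(u \right)} = 9 + \frac{1}{7} \cdot 8 = 9 + \frac{8}{7} = \frac{71}{7}$)
$R{\left(C \right)} = \frac{2}{3} - \frac{C}{9}$ ($R{\left(C \right)} = - \frac{\left(C - 6\right) - 0}{9} = - \frac{\left(C - 6\right) + 0}{9} = - \frac{\left(-6 + C\right) + 0}{9} = - \frac{-6 + C}{9} = \frac{2}{3} - \frac{C}{9}$)
$o = 111$
$n{\left(-8 \right)} \left(o + \frac{44 + 76}{R{\left(3 \right)} - 71}\right) = \frac{71 \left(111 + \frac{44 + 76}{\left(\frac{2}{3} - \frac{1}{3}\right) - 71}\right)}{7} = \frac{71 \left(111 + \frac{120}{\left(\frac{2}{3} - \frac{1}{3}\right) - 71}\right)}{7} = \frac{71 \left(111 + \frac{120}{\frac{1}{3} - 71}\right)}{7} = \frac{71 \left(111 + \frac{120}{- \frac{212}{3}}\right)}{7} = \frac{71 \left(111 + 120 \left(- \frac{3}{212}\right)\right)}{7} = \frac{71 \left(111 - \frac{90}{53}\right)}{7} = \frac{71}{7} \cdot \frac{5793}{53} = \frac{411303}{371}$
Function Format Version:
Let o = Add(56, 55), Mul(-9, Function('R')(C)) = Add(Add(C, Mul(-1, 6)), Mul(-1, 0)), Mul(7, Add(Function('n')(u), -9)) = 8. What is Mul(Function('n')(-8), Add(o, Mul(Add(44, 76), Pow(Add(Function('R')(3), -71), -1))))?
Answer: Rational(411303, 371) ≈ 1108.6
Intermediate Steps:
Function('n')(u) = Rational(71, 7) (Function('n')(u) = Add(9, Mul(Rational(1, 7), 8)) = Add(9, Rational(8, 7)) = Rational(71, 7))
Function('R')(C) = Add(Rational(2, 3), Mul(Rational(-1, 9), C)) (Function('R')(C) = Mul(Rational(-1, 9), Add(Add(C, Mul(-1, 6)), Mul(-1, 0))) = Mul(Rational(-1, 9), Add(Add(C, -6), 0)) = Mul(Rational(-1, 9), Add(Add(-6, C), 0)) = Mul(Rational(-1, 9), Add(-6, C)) = Add(Rational(2, 3), Mul(Rational(-1, 9), C)))
o = 111
Mul(Function('n')(-8), Add(o, Mul(Add(44, 76), Pow(Add(Function('R')(3), -71), -1)))) = Mul(Rational(71, 7), Add(111, Mul(Add(44, 76), Pow(Add(Add(Rational(2, 3), Mul(Rational(-1, 9), 3)), -71), -1)))) = Mul(Rational(71, 7), Add(111, Mul(120, Pow(Add(Add(Rational(2, 3), Rational(-1, 3)), -71), -1)))) = Mul(Rational(71, 7), Add(111, Mul(120, Pow(Add(Rational(1, 3), -71), -1)))) = Mul(Rational(71, 7), Add(111, Mul(120, Pow(Rational(-212, 3), -1)))) = Mul(Rational(71, 7), Add(111, Mul(120, Rational(-3, 212)))) = Mul(Rational(71, 7), Add(111, Rational(-90, 53))) = Mul(Rational(71, 7), Rational(5793, 53)) = Rational(411303, 371)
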